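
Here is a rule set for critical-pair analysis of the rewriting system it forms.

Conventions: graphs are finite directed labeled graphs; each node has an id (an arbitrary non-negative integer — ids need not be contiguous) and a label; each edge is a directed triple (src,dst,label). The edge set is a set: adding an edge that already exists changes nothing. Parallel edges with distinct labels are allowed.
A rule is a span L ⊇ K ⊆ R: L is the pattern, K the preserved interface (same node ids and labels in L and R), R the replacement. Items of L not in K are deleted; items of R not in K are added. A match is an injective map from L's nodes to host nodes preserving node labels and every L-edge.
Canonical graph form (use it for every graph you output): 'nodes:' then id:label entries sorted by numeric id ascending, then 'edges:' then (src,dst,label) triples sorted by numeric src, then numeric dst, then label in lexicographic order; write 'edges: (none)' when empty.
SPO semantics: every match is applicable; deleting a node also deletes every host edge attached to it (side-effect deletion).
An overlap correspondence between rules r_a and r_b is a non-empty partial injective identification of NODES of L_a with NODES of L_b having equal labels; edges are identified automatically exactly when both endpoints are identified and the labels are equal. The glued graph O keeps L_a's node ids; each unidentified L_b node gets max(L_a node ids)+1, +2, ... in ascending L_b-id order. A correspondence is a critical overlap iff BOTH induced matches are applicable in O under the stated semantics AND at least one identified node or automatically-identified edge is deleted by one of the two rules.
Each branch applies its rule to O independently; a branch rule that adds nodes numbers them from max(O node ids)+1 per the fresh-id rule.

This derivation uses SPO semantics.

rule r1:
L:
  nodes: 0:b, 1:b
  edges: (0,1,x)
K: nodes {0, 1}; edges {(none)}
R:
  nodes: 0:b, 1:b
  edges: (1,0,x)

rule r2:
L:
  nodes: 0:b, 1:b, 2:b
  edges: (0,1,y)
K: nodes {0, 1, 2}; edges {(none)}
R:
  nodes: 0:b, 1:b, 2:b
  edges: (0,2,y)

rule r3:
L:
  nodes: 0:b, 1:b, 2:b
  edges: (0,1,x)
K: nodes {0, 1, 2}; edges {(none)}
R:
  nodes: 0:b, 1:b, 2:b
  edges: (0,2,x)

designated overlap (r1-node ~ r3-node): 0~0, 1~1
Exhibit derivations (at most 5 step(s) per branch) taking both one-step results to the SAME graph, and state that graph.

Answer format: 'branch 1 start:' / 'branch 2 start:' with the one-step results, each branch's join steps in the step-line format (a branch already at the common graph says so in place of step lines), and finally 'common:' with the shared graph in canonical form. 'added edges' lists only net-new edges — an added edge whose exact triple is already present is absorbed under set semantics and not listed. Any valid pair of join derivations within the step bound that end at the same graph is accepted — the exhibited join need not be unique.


branch 1 start:
nodes: 0:b, 1:b, 2:b
edges: (1,0,x)
branch 2 start:
nodes: 0:b, 1:b, 2:b
edges: (0,2,x)
branch 1 step 1: rule r1; match: 0->1, 1->0; deleted nodes (none); deleted edges (1,0,x); added nodes (none); added edges (0,1,x); result: nodes: 0:b, 1:b, 2:b edges: (0,1,x)
branch 2 step 1: rule r3; match: 0->0, 1->2, 2->1; deleted nodes (none); deleted edges (0,2,x); added nodes (none); added edges (0,1,x); result: nodes: 0:b, 1:b, 2:b edges: (0,1,x)
common:
nodes: 0:b, 1:b, 2:b
edges: (0,1,x)


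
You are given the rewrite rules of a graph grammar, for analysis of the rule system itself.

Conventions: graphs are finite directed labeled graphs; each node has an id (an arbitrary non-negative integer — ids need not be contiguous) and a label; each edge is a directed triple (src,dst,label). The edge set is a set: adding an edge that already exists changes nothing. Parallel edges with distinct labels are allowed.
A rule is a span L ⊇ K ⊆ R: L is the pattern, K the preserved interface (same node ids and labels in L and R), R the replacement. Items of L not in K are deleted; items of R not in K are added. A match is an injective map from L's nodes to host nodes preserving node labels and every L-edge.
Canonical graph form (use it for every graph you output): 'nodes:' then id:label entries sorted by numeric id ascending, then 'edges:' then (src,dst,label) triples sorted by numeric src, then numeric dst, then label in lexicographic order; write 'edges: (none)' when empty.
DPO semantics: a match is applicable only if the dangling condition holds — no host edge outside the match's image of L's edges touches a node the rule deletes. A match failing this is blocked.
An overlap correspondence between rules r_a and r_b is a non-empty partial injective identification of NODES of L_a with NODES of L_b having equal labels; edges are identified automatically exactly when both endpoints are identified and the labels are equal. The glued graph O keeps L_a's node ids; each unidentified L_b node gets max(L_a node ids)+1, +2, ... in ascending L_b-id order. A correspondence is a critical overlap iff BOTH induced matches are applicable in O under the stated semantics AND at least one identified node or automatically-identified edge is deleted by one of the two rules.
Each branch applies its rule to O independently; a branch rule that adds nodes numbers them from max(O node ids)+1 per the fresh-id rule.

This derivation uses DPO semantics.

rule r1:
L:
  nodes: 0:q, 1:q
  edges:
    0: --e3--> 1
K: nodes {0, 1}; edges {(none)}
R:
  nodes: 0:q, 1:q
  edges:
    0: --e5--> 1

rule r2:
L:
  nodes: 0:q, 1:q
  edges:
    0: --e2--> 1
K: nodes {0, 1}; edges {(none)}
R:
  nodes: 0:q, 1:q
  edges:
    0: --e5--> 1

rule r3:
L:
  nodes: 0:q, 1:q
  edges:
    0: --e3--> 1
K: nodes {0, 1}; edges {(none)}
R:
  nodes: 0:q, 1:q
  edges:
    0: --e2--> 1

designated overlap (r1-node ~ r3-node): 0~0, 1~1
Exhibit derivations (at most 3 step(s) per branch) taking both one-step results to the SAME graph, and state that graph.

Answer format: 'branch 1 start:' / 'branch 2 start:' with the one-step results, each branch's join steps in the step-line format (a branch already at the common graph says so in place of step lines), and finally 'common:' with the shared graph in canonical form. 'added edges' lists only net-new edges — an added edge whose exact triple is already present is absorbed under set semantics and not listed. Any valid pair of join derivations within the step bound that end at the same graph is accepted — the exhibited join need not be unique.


branch 1 start:
nodes: 0:q, 1:q
edges: (0,1,e5)
branch 2 start:
nodes: 0:q, 1:q
edges: (0,1,e2)
branch 1: already at the common graph (0 steps)
branch 2 step 1: rule r2; match: 0->0, 1->1; deleted nodes (none); deleted edges (0,1,e2); added nodes (none); added edges (0,1,e5); result: nodes: 0:q, 1:q edges: (0,1,e5)
common:
nodes: 0:q, 1:q
edges: (0,1,e5)


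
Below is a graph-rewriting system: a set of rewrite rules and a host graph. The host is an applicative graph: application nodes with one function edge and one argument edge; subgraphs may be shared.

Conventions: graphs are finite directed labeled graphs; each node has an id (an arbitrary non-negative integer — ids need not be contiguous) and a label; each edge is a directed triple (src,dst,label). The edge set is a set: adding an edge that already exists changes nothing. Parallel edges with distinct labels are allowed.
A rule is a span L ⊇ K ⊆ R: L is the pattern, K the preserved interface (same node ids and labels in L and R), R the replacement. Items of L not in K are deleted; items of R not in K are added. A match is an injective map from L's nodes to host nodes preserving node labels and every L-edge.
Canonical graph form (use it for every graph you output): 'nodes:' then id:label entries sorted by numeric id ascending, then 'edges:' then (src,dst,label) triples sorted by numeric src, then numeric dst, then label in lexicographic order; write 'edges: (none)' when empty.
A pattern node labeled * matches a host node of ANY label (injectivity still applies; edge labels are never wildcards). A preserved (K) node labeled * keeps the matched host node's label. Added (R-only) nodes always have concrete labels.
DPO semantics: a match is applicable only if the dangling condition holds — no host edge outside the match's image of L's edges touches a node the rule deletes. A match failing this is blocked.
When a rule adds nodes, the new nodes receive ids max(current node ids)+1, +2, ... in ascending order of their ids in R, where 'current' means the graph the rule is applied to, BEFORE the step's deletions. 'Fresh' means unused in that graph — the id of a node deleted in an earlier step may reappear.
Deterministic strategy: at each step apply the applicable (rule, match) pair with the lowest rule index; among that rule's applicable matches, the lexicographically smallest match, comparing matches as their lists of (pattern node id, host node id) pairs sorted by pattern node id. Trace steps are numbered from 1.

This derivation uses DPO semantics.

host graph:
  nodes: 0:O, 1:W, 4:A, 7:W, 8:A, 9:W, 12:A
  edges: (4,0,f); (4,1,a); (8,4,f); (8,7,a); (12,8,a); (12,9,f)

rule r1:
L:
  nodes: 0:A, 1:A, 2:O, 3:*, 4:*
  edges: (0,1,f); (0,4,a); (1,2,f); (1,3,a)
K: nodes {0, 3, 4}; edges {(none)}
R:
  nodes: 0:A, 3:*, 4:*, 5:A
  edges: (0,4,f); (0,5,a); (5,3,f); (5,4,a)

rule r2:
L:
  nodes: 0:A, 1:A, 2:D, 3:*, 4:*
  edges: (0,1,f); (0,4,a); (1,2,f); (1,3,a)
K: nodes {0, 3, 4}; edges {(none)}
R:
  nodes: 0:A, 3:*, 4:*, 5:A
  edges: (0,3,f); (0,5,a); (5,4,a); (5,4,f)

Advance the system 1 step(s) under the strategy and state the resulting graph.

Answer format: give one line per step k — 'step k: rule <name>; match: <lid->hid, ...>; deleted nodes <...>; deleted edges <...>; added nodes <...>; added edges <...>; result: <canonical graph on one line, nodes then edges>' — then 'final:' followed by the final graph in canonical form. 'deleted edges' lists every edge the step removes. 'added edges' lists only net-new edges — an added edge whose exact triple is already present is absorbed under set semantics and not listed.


step 1: rule r1; match: 0->8, 1->4, 2->0, 3->1, 4->7; deleted nodes 0, 4; deleted edges (4,0,f); (4,1,a); (8,4,f); (8,7,a); added nodes 13; added edges (8,7,f); (8,13,a); (13,1,f); (13,7,a); result: nodes: 1:W, 7:W, 8:A, 9:W, 12:A, 13:A edges: (8,7,f); (8,13,a); (12,8,a); (12,9,f); (13,1,f); (13,7,a)
final:
nodes: 1:W, 7:W, 8:A, 9:W, 12:A, 13:A
edges: (8,7,f); (8,13,a); (12,8,a); (12,9,f); (13,1,f); (13,7,a)


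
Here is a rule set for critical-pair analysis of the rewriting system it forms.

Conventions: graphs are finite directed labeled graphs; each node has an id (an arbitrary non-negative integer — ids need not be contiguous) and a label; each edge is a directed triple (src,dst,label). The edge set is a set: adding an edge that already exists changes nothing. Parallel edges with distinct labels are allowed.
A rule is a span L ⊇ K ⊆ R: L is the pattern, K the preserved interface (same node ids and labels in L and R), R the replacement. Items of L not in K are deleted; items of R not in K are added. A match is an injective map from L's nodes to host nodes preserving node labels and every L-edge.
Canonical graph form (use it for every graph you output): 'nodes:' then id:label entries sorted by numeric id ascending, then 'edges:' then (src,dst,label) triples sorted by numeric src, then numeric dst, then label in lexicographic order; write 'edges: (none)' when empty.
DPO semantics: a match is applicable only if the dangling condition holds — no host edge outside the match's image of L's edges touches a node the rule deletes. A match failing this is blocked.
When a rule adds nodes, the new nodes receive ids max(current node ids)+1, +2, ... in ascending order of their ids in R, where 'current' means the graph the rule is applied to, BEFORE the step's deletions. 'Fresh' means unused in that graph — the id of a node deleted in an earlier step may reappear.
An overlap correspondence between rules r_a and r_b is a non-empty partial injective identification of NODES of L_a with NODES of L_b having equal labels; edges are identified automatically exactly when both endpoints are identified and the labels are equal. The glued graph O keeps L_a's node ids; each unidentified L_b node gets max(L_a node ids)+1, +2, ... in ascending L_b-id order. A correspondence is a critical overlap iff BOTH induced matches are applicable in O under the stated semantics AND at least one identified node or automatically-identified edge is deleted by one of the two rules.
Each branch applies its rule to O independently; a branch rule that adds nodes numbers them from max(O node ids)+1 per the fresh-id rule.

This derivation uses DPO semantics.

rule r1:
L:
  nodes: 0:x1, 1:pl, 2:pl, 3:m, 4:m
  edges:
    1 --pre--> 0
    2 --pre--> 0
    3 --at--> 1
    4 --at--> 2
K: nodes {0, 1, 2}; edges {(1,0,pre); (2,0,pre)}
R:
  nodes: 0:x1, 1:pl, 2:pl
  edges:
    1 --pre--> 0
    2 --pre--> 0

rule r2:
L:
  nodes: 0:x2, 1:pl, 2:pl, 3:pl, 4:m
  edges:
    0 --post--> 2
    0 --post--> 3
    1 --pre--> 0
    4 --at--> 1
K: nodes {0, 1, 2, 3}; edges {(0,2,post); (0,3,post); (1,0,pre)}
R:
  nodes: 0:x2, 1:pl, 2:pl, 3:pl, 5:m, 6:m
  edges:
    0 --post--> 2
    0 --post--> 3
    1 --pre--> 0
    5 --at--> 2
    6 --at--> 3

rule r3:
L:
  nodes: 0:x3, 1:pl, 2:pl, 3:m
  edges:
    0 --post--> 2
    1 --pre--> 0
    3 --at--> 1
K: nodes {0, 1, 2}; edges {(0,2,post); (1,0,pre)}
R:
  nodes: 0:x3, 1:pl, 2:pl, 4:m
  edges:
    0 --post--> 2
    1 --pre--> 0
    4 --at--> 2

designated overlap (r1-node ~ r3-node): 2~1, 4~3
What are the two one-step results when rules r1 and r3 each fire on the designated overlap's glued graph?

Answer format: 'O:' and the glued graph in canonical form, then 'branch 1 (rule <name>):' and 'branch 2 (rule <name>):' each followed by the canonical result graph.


O:
nodes: 0:x1, 1:pl, 2:pl, 3:m, 4:m, 5:x3, 6:pl
edges: (1,0,pre); (2,0,pre); (2,5,pre); (3,1,at); (4,2,at); (5,6,post)
branch 1 (rule r1):
nodes: 0:x1, 1:pl, 2:pl, 5:x3, 6:pl
edges: (1,0,pre); (2,0,pre); (2,5,pre); (5,6,post)
branch 2 (rule r3):
nodes: 0:x1, 1:pl, 2:pl, 3:m, 5:x3, 6:pl, 7:m
edges: (1,0,pre); (2,0,pre); (2,5,pre); (3,1,at); (5,6,post); (7,6,at)


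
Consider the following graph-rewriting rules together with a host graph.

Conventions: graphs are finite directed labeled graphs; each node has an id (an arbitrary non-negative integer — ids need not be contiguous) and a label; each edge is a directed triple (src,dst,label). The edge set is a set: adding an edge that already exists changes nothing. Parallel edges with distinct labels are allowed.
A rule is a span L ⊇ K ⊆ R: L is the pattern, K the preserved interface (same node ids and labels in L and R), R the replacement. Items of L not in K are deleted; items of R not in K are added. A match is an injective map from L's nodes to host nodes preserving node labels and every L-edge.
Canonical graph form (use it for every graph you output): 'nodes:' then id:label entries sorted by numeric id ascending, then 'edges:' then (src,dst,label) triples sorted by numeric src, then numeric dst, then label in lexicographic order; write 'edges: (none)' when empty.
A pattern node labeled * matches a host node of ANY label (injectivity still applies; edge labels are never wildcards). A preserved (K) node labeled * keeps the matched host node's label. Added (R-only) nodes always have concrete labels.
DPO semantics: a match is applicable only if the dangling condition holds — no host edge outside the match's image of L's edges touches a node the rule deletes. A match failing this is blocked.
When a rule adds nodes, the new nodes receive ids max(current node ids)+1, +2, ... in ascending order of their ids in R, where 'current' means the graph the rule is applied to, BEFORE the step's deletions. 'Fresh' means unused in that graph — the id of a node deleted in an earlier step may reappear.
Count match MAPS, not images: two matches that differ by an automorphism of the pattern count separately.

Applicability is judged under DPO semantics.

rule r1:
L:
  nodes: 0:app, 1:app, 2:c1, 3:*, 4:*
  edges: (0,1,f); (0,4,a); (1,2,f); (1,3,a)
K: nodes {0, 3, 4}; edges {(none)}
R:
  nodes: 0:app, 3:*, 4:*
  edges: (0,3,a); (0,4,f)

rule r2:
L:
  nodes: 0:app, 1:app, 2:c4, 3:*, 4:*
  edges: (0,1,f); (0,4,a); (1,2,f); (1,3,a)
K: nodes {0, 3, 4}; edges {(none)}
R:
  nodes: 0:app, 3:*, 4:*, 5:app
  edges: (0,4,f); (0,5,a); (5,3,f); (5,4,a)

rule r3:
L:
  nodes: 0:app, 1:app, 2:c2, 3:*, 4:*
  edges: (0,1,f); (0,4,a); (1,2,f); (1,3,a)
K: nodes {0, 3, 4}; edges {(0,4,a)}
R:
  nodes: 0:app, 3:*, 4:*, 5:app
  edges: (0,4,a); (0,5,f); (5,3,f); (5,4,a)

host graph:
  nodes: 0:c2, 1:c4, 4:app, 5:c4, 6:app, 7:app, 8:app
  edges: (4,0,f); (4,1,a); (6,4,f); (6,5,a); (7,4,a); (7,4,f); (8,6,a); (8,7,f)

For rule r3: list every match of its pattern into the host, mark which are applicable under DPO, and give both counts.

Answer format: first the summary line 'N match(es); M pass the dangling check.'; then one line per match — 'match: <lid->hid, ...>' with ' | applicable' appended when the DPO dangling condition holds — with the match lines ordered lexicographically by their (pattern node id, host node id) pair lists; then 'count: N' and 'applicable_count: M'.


1 match(es); 0 pass the dangling check.
match: 0->6, 1->4, 2->0, 3->1, 4->5
count: 1
applicable_count: 0


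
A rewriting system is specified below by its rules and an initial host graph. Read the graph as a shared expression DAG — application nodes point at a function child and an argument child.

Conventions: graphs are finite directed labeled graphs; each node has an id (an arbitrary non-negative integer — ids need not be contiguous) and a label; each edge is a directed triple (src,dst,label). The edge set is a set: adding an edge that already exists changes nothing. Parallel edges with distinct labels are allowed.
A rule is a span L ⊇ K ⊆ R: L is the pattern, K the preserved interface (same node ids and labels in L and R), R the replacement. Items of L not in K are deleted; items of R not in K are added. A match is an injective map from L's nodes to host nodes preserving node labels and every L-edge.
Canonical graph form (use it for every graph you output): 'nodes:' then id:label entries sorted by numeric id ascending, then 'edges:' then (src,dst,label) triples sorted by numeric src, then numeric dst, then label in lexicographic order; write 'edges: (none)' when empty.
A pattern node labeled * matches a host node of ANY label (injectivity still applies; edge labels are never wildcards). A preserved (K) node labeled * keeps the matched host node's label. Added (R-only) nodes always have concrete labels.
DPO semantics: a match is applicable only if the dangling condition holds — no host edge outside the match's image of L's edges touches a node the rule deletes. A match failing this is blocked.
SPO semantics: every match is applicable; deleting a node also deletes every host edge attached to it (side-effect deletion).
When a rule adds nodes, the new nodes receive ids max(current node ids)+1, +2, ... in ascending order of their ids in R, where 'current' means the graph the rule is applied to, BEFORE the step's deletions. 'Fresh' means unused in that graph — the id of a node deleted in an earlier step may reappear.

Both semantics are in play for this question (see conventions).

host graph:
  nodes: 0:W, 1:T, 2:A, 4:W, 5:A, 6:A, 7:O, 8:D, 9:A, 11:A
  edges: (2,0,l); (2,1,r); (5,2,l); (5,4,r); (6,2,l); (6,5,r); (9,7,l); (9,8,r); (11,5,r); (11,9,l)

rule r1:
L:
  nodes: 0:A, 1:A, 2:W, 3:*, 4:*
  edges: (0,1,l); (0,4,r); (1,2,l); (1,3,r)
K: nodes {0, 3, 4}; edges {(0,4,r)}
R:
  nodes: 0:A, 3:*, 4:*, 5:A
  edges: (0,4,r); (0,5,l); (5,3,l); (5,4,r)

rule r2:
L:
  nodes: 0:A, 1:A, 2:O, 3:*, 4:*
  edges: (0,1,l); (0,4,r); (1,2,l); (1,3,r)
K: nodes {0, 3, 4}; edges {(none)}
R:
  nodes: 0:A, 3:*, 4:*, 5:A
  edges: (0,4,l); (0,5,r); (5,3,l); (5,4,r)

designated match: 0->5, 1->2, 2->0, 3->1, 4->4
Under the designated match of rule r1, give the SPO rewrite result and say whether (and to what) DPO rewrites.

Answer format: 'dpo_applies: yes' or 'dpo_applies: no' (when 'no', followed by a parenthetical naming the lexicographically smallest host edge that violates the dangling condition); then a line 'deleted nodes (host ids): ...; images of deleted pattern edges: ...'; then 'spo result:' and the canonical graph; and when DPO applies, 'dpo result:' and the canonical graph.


dpo_applies: no
(the rule deletes node 2, which keeps host edge (6,2,l) outside the match image — the dangling condition fails, DPO blocks; SPO proceeds and side-deletes such edges)
deleted nodes (host ids): 0, 2; images of deleted pattern edges: (2,0,l); (2,1,r); (5,2,l)
spo result:
nodes: 1:T, 4:W, 5:A, 6:A, 7:O, 8:D, 9:A, 11:A, 12:A
edges: (5,4,r); (5,12,l); (6,5,r); (9,7,l); (9,8,r); (11,5,r); (11,9,l); (12,1,l); (12,4,r)


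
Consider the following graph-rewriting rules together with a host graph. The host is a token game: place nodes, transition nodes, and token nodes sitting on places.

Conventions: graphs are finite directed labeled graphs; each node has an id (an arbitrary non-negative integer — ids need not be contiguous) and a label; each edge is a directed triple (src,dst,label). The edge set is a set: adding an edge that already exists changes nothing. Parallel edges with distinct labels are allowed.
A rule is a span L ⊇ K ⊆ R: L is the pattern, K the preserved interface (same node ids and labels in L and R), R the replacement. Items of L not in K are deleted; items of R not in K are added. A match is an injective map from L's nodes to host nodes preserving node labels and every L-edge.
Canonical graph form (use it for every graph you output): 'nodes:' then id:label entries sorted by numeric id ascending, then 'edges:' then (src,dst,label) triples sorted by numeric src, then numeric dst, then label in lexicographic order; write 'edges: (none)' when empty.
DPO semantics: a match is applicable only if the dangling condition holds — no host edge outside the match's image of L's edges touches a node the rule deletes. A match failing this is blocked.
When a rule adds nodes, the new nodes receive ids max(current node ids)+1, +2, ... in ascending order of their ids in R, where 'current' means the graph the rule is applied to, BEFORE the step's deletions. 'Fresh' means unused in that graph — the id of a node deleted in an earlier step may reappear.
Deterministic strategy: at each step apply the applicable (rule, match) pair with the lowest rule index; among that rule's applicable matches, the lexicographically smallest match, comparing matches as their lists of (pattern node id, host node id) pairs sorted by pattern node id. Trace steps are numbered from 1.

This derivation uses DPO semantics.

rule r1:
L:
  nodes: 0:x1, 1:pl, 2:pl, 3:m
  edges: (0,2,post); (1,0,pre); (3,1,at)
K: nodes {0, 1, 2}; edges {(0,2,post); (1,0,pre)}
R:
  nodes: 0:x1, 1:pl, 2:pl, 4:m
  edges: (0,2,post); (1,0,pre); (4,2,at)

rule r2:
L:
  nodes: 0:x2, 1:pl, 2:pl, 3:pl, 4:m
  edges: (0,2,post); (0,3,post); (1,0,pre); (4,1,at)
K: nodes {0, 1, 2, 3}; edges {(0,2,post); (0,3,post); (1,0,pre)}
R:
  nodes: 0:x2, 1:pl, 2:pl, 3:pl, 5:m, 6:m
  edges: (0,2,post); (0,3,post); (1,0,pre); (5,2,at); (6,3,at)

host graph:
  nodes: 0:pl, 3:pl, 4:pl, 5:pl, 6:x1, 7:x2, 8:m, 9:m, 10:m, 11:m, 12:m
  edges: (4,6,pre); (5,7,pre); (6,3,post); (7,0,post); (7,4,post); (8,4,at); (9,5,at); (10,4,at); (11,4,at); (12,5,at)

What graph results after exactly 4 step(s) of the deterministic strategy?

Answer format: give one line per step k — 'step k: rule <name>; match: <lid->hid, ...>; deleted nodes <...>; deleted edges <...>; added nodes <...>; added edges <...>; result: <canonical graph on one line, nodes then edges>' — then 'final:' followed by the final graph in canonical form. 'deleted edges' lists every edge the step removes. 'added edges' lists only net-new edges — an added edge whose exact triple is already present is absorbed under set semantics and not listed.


step 1: rule r1; match: 0->6, 1->4, 2->3, 3->8; deleted nodes 8; deleted edges (8,4,at); added nodes 13; added edges (13,3,at); result: nodes: 0:pl, 3:pl, 4:pl, 5:pl, 6:x1, 7:x2, 9:m, 10:m, 11:m, 12:m, 13:m edges: (4,6,pre); (5,7,pre); (6,3,post); (7,0,post); (7,4,post); (9,5,at); (10,4,at); (11,4,at); (12,5,at); (13,3,at)
step 2: rule r1; match: 0->6, 1->4, 2->3, 3->10; deleted nodes 10; deleted edges (10,4,at); added nodes 14; added edges (14,3,at); result: nodes: 0:pl, 3:pl, 4:pl, 5:pl, 6:x1, 7:x2, 9:m, 11:m, 12:m, 13:m, 14:m edges: (4,6,pre); (5,7,pre); (6,3,post); (7,0,post); (7,4,post); (9,5,at); (11,4,at); (12,5,at); (13,3,at); (14,3,at)
step 3: rule r1; match: 0->6, 1->4, 2->3, 3->11; deleted nodes 11; deleted edges (11,4,at); added nodes 15; added edges (15,3,at); result: nodes: 0:pl, 3:pl, 4:pl, 5:pl, 6:x1, 7:x2, 9:m, 12:m, 13:m, 14:m, 15:m edges: (4,6,pre); (5,7,pre); (6,3,post); (7,0,post); (7,4,post); (9,5,at); (12,5,at); (13,3,at); (14,3,at); (15,3,at)
step 4: rule r2; match: 0->7, 1->5, 2->0, 3->4, 4->9; deleted nodes 9; deleted edges (9,5,at); added nodes 16, 17; added edges (16,0,at); (17,4,at); result: nodes: 0:pl, 3:pl, 4:pl, 5:pl, 6:x1, 7:x2, 12:m, 13:m, 14:m, 15:m, 16:m, 17:m edges: (4,6,pre); (5,7,pre); (6,3,post); (7,0,post); (7,4,post); (12,5,at); (13,3,at); (14,3,at); (15,3,at); (16,0,at); (17,4,at)
final:
nodes: 0:pl, 3:pl, 4:pl, 5:pl, 6:x1, 7:x2, 12:m, 13:m, 14:m, 15:m, 16:m, 17:m
edges: (4,6,pre); (5,7,pre); (6,3,post); (7,0,post); (7,4,post); (12,5,at); (13,3,at); (14,3,at); (15,3,at); (16,0,at); (17,4,at)


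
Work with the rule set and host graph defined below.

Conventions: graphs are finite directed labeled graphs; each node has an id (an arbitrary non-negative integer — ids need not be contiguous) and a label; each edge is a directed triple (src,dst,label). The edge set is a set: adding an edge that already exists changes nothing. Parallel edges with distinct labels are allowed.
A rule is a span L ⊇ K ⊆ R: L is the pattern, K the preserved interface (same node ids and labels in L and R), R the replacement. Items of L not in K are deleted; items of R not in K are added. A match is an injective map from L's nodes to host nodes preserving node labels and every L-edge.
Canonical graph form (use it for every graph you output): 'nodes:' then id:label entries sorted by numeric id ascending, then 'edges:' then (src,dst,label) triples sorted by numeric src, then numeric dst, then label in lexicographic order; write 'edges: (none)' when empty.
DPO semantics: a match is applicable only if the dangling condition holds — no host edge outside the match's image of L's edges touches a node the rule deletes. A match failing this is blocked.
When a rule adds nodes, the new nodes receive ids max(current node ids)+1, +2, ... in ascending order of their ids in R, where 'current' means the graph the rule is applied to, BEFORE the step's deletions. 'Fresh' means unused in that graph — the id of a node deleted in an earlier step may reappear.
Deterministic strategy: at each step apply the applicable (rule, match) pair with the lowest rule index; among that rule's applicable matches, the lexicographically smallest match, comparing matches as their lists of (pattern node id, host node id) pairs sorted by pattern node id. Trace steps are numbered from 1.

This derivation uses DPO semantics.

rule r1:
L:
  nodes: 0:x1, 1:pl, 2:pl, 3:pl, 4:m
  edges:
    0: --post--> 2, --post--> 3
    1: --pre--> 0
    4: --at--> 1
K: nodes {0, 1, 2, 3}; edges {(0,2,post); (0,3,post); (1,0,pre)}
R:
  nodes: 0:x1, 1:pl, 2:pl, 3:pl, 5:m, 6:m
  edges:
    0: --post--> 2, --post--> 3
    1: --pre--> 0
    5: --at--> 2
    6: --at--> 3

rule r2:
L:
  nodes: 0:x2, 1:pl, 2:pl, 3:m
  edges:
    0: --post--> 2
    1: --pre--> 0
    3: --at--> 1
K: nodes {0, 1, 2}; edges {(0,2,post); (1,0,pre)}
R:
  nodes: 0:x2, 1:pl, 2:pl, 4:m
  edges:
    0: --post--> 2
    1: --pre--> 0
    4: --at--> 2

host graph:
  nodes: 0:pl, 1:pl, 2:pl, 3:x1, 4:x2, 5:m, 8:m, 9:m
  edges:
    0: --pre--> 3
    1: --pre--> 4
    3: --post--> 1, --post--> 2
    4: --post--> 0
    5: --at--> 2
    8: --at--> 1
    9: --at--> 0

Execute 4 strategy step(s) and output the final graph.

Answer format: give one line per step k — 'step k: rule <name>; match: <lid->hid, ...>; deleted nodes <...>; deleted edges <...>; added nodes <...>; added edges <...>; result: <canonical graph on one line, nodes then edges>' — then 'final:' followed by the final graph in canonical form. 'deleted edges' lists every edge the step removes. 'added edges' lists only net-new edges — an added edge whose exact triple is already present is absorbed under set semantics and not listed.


step 1: rule r1; match: 0->3, 1->0, 2->1, 3->2, 4->9; deleted nodes 9; deleted edges (9,0,at); added nodes 10, 11; added edges (10,1,at); (11,2,at); result: nodes: 0:pl, 1:pl, 2:pl, 3:x1, 4:x2, 5:m, 8:m, 10:m, 11:m edges: (0,3,pre); (1,4,pre); (3,1,post); (3,2,post); (4,0,post); (5,2,at); (8,1,at); (10,1,at); (11,2,at)
step 2: rule r2; match: 0->4, 1->1, 2->0, 3->8; deleted nodes 8; deleted edges (8,1,at); added nodes 12; added edges (12,0,at); result: nodes: 0:pl, 1:pl, 2:pl, 3:x1, 4:x2, 5:m, 10:m, 11:m, 12:m edges: (0,3,pre); (1,4,pre); (3,1,post); (3,2,post); (4,0,post); (5,2,at); (10,1,at); (11,2,at); (12,0,at)
step 3: rule r1; match: 0->3, 1->0, 2->1, 3->2, 4->12; deleted nodes 12; deleted edges (12,0,at); added nodes 13, 14; added edges (13,1,at); (14,2,at); result: nodes: 0:pl, 1:pl, 2:pl, 3:x1, 4:x2, 5:m, 10:m, 11:m, 13:m, 14:m edges: (0,3,pre); (1,4,pre); (3,1,post); (3,2,post); (4,0,post); (5,2,at); (10,1,at); (11,2,at); (13,1,at); (14,2,at)
step 4: rule r2; match: 0->4, 1->1, 2->0, 3->10; deleted nodes 10; deleted edges (10,1,at); added nodes 15; added edges (15,0,at); result: nodes: 0:pl, 1:pl, 2:pl, 3:x1, 4:x2, 5:m, 11:m, 13:m, 14:m, 15:m edges: (0,3,pre); (1,4,pre); (3,1,post); (3,2,post); (4,0,post); (5,2,at); (11,2,at); (13,1,at); (14,2,at); (15,0,at)
final:
nodes: 0:pl, 1:pl, 2:pl, 3:x1, 4:x2, 5:m, 11:m, 13:m, 14:m, 15:m
edges: (0,3,pre); (1,4,pre); (3,1,post); (3,2,post); (4,0,post); (5,2,at); (11,2,at); (13,1,at); (14,2,at); (15,0,at)


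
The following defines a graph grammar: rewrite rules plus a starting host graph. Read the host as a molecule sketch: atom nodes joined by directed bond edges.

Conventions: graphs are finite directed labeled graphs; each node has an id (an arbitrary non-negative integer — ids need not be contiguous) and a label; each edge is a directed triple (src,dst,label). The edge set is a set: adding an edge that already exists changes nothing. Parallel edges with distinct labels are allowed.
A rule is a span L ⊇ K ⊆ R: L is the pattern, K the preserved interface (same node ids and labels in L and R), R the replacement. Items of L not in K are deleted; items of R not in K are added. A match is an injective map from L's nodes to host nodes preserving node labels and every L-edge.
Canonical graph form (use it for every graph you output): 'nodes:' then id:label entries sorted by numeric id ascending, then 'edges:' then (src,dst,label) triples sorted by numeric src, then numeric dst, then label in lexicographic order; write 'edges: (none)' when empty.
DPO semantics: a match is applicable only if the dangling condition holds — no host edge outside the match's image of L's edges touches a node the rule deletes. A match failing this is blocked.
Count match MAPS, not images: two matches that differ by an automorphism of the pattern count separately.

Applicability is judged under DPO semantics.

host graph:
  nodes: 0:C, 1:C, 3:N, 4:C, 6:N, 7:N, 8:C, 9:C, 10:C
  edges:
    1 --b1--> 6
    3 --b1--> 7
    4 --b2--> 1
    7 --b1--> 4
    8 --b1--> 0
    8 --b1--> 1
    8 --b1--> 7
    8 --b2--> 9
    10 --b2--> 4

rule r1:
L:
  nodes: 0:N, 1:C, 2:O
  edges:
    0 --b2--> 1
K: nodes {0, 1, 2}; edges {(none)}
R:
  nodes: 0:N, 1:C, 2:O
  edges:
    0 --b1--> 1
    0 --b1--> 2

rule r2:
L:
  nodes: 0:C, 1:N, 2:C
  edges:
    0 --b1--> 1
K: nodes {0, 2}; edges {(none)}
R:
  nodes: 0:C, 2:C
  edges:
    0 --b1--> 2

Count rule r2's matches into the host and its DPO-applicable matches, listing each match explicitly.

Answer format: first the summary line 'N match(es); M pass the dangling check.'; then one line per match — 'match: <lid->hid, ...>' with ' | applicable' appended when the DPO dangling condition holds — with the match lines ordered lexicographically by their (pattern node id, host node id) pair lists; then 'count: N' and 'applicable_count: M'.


10 match(es); 5 pass the dangling check.
match: 0->1, 1->6, 2->0 | applicable
match: 0->1, 1->6, 2->4 | applicable
match: 0->1, 1->6, 2->8 | applicable
match: 0->1, 1->6, 2->9 | applicable
match: 0->1, 1->6, 2->10 | applicable
match: 0->8, 1->7, 2->0
match: 0->8, 1->7, 2->1
match: 0->8, 1->7, 2->4
match: 0->8, 1->7, 2->9
match: 0->8, 1->7, 2->10
count: 10
applicable_count: 5


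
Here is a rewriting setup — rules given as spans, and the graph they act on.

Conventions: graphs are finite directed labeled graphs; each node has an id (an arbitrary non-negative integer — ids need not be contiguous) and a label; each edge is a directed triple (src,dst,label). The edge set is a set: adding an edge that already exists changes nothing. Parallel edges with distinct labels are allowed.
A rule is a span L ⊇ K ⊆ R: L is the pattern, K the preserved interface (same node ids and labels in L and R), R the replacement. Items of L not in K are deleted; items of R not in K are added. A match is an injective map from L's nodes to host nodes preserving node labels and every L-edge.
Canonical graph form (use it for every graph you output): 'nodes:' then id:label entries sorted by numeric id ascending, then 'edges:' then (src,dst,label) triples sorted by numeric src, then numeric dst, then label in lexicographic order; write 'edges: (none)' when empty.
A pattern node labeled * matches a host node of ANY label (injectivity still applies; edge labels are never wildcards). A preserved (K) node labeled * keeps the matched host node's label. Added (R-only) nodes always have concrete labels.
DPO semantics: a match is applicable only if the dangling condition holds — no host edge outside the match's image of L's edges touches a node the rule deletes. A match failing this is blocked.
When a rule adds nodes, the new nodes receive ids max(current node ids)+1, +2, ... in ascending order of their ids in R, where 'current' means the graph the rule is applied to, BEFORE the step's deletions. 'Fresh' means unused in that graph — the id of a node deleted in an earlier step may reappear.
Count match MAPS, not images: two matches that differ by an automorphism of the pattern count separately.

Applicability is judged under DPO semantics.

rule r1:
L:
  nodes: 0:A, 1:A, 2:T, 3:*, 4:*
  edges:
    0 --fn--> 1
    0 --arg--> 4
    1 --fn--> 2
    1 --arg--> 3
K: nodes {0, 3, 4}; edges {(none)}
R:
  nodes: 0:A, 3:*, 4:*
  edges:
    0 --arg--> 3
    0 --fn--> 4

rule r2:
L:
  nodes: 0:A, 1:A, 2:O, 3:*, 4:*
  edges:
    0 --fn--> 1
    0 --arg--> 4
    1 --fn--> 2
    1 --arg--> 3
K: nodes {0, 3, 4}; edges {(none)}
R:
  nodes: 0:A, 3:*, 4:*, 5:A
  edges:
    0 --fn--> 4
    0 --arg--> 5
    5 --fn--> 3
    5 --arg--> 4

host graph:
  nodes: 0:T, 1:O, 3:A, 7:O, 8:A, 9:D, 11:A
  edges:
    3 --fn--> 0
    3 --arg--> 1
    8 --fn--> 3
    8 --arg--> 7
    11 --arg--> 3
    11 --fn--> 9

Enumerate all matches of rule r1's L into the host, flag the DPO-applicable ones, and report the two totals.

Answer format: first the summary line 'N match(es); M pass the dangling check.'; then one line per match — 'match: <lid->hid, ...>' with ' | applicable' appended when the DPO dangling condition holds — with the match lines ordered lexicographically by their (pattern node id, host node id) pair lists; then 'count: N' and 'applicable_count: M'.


1 match(es); 0 pass the dangling check.
match: 0->8, 1->3, 2->0, 3->1, 4->7
count: 1
applicable_count: 0


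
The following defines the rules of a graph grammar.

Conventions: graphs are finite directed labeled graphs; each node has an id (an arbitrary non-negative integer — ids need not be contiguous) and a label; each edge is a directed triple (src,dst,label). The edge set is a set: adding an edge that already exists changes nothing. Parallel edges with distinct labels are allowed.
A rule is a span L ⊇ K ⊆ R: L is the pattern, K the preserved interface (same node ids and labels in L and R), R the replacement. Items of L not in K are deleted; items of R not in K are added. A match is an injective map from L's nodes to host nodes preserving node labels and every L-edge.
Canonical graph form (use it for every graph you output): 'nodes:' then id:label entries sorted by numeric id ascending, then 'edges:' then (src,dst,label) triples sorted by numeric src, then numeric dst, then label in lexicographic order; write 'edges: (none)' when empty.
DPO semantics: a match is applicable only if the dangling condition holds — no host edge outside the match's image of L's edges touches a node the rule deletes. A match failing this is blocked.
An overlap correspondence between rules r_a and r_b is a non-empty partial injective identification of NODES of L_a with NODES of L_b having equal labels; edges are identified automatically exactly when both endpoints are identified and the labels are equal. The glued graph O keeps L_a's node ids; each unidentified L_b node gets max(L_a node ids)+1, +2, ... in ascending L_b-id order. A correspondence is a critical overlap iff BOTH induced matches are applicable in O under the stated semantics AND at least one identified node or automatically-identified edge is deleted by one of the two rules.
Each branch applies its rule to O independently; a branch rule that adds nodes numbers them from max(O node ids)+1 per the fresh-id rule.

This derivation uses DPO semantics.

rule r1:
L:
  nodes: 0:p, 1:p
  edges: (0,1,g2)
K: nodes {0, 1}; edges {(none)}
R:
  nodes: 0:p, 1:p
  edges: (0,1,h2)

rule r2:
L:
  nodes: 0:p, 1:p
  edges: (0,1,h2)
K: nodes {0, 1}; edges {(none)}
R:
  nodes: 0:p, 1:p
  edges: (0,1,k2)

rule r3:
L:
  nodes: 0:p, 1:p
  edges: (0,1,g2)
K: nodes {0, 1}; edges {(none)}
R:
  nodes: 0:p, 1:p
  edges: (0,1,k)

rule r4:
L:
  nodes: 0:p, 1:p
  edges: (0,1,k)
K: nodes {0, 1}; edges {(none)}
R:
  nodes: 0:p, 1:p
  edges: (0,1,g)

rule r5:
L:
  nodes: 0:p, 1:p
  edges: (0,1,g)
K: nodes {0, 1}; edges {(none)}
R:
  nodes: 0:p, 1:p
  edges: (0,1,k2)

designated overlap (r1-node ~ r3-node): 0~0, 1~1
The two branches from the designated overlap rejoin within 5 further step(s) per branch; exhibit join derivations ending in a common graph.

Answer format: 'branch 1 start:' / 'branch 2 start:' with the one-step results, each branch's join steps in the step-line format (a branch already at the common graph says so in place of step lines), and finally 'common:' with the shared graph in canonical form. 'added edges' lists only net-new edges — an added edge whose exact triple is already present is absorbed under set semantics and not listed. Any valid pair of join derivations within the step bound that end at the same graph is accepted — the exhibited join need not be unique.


branch 1 start:
nodes: 0:p, 1:p
edges: (0,1,h2)
branch 2 start:
nodes: 0:p, 1:p
edges: (0,1,k)
branch 1 step 1: rule r2; match: 0->0, 1->1; deleted nodes (none); deleted edges (0,1,h2); added nodes (none); added edges (0,1,k2); result: nodes: 0:p, 1:p edges: (0,1,k2)
branch 2 step 1: rule r4; match: 0->0, 1->1; deleted nodes (none); deleted edges (0,1,k); added nodes (none); added edges (0,1,g); result: nodes: 0:p, 1:p edges: (0,1,g)
branch 2 step 2: rule r5; match: 0->0, 1->1; deleted nodes (none); deleted edges (0,1,g); added nodes (none); added edges (0,1,k2); result: nodes: 0:p, 1:p edges: (0,1,k2)
common:
nodes: 0:p, 1:p
edges: (0,1,k2)


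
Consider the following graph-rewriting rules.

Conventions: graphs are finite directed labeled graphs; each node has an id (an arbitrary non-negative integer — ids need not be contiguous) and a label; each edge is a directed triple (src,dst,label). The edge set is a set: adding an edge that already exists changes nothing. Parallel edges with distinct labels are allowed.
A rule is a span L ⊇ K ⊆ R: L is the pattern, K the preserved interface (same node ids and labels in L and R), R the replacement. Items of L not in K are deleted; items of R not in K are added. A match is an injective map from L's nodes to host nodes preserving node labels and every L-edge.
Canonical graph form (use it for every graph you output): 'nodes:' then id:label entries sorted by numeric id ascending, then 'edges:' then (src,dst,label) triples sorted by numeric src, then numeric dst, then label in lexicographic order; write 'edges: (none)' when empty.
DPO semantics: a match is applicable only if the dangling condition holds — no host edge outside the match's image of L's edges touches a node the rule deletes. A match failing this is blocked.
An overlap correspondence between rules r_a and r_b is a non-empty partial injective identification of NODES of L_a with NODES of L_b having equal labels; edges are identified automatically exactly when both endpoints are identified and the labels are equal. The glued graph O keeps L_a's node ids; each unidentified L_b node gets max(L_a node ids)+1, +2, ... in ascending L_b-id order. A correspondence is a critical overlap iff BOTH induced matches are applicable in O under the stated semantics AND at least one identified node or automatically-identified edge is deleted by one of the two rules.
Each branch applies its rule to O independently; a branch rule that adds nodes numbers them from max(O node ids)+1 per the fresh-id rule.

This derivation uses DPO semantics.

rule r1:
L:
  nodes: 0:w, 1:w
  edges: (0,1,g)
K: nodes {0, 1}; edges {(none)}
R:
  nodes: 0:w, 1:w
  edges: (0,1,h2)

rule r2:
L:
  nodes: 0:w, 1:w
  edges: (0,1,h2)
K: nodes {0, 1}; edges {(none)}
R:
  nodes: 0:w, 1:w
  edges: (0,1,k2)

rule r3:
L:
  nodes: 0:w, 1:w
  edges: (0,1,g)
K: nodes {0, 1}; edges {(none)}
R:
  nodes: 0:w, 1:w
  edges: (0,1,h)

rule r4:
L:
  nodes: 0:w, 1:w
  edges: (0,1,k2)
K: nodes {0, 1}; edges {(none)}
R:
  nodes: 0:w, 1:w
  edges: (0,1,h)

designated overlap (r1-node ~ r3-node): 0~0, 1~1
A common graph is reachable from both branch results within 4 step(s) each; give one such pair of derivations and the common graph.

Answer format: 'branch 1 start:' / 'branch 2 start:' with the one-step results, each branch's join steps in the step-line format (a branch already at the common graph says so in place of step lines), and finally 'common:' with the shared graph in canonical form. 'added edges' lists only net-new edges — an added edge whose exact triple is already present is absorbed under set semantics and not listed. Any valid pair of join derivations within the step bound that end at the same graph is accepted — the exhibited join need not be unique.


branch 1 start:
nodes: 0:w, 1:w
edges: (0,1,h2)
branch 2 start:
nodes: 0:w, 1:w
edges: (0,1,h)
branch 1 step 1: rule r2; match: 0->0, 1->1; deleted nodes (none); deleted edges (0,1,h2); added nodes (none); added edges (0,1,k2); result: nodes: 0:w, 1:w edges: (0,1,k2)
branch 1 step 2: rule r4; match: 0->0, 1->1; deleted nodes (none); deleted edges (0,1,k2); added nodes (none); added edges (0,1,h); result: nodes: 0:w, 1:w edges: (0,1,h)
branch 2: already at the common graph (0 steps)
common:
nodes: 0:w, 1:w
edges: (0,1,h)
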